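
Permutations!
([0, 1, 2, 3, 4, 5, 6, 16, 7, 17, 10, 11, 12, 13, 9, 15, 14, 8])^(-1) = (7 8 17 9 14 16)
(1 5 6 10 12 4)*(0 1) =(0 1 5 6 10 12 4) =[1, 5, 2, 3, 0, 6, 10, 7, 8, 9, 12, 11, 4]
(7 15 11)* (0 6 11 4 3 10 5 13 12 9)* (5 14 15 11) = (0 6 5 13 12 9)(3 10 14 15 4)(7 11) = [6, 1, 2, 10, 3, 13, 5, 11, 8, 0, 14, 7, 9, 12, 15, 4]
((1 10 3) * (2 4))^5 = ((1 10 3)(2 4))^5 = (1 3 10)(2 4)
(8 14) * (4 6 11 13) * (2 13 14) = (2 13 4 6 11 14 8) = [0, 1, 13, 3, 6, 5, 11, 7, 2, 9, 10, 14, 12, 4, 8]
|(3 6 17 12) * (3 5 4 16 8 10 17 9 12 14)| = |(3 6 9 12 5 4 16 8 10 17 14)| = 11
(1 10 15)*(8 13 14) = (1 10 15)(8 13 14) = [0, 10, 2, 3, 4, 5, 6, 7, 13, 9, 15, 11, 12, 14, 8, 1]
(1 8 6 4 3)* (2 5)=(1 8 6 4 3)(2 5)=[0, 8, 5, 1, 3, 2, 4, 7, 6]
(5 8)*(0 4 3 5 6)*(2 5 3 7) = (0 4 7 2 5 8 6) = [4, 1, 5, 3, 7, 8, 0, 2, 6]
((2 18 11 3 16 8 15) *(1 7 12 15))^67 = ((1 7 12 15 2 18 11 3 16 8))^67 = (1 3 2 7 16 18 12 8 11 15)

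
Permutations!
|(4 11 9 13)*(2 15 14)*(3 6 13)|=6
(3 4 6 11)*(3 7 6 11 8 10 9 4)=[0, 1, 2, 3, 11, 5, 8, 6, 10, 4, 9, 7]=(4 11 7 6 8 10 9)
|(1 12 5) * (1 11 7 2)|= 6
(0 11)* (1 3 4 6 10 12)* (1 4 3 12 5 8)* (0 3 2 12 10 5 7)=(0 11 3 2 12 4 6 5 8 1 10 7)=[11, 10, 12, 2, 6, 8, 5, 0, 1, 9, 7, 3, 4]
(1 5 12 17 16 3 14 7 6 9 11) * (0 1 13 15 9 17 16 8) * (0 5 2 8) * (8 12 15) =[1, 2, 12, 14, 4, 15, 17, 6, 5, 11, 10, 13, 16, 8, 7, 9, 3, 0] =(0 1 2 12 16 3 14 7 6 17)(5 15 9 11 13 8)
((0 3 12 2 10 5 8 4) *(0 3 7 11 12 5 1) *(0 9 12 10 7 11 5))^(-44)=(0 9 5)(1 7 3)(2 4 10)(8 11 12)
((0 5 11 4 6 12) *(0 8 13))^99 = (0 4 8 5 6 13 11 12)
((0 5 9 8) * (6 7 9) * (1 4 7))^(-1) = ((0 5 6 1 4 7 9 8))^(-1) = (0 8 9 7 4 1 6 5)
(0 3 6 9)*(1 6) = (0 3 1 6 9) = [3, 6, 2, 1, 4, 5, 9, 7, 8, 0]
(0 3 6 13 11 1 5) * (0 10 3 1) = [1, 5, 2, 6, 4, 10, 13, 7, 8, 9, 3, 0, 12, 11] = (0 1 5 10 3 6 13 11)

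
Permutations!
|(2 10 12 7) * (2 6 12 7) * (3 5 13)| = 15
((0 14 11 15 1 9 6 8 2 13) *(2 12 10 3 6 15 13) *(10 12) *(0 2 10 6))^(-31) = ((0 14 11 13 2 10 3)(1 9 15)(6 8))^(-31) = (0 2 14 10 11 3 13)(1 15 9)(6 8)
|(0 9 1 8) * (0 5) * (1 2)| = 6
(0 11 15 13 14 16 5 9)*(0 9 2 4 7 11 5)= (0 5 2 4 7 11 15 13 14 16)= [5, 1, 4, 3, 7, 2, 6, 11, 8, 9, 10, 15, 12, 14, 16, 13, 0]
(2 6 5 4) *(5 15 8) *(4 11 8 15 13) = (15)(2 6 13 4)(5 11 8) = [0, 1, 6, 3, 2, 11, 13, 7, 5, 9, 10, 8, 12, 4, 14, 15]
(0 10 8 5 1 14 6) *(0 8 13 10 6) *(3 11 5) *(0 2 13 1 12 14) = [6, 0, 13, 11, 4, 12, 8, 7, 3, 9, 1, 5, 14, 10, 2] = (0 6 8 3 11 5 12 14 2 13 10 1)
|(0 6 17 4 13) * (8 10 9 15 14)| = 5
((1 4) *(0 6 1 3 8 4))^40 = ((0 6 1)(3 8 4))^40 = (0 6 1)(3 8 4)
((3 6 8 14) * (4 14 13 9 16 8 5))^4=(16)(3 14 4 5 6)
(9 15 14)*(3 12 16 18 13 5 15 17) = (3 12 16 18 13 5 15 14 9 17) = [0, 1, 2, 12, 4, 15, 6, 7, 8, 17, 10, 11, 16, 5, 9, 14, 18, 3, 13]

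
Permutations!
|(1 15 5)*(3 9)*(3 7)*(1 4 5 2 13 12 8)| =|(1 15 2 13 12 8)(3 9 7)(4 5)| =6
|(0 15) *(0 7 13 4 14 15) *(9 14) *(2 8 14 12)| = |(2 8 14 15 7 13 4 9 12)| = 9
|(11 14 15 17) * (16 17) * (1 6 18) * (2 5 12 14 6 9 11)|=35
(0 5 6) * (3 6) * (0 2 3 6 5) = (2 3 5 6) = [0, 1, 3, 5, 4, 6, 2]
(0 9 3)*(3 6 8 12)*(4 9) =[4, 1, 2, 0, 9, 5, 8, 7, 12, 6, 10, 11, 3] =(0 4 9 6 8 12 3)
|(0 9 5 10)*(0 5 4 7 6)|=10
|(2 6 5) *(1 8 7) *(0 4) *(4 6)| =15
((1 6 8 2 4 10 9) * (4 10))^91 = (1 6 8 2 10 9)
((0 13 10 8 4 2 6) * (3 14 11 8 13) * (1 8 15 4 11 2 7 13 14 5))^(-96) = (0 5 8 15 7 10 2)(1 11 4 13 14 6 3)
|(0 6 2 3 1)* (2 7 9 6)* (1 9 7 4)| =|(0 2 3 9 6 4 1)| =7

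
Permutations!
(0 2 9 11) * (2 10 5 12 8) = (0 10 5 12 8 2 9 11) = [10, 1, 9, 3, 4, 12, 6, 7, 2, 11, 5, 0, 8]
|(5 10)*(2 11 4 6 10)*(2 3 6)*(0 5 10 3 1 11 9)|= |(0 5 1 11 4 2 9)(3 6)|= 14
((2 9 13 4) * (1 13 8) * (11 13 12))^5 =((1 12 11 13 4 2 9 8))^5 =(1 2 11 8 4 12 9 13)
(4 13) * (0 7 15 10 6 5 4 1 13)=(0 7 15 10 6 5 4)(1 13)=[7, 13, 2, 3, 0, 4, 5, 15, 8, 9, 6, 11, 12, 1, 14, 10]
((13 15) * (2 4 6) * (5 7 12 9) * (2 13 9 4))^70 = ((4 6 13 15 9 5 7 12))^70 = (4 7 9 13)(5 15 6 12)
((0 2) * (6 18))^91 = (0 2)(6 18)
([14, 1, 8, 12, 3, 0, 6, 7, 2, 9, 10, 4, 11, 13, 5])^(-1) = (0 5 14)(2 8)(3 4 11 12)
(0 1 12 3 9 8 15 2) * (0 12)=(0 1)(2 12 3 9 8 15)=[1, 0, 12, 9, 4, 5, 6, 7, 15, 8, 10, 11, 3, 13, 14, 2]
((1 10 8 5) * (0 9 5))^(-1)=(0 8 10 1 5 9)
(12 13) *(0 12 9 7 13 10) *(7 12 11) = (0 11 7 13 9 12 10) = [11, 1, 2, 3, 4, 5, 6, 13, 8, 12, 0, 7, 10, 9]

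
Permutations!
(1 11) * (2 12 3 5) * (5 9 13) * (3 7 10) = (1 11)(2 12 7 10 3 9 13 5) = [0, 11, 12, 9, 4, 2, 6, 10, 8, 13, 3, 1, 7, 5]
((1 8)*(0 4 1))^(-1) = ((0 4 1 8))^(-1) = (0 8 1 4)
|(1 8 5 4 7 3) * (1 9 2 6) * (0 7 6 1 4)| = |(0 7 3 9 2 1 8 5)(4 6)| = 8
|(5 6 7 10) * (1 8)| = 4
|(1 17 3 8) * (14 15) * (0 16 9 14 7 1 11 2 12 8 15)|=20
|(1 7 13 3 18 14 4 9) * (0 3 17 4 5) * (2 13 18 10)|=13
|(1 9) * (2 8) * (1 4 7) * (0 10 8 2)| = 12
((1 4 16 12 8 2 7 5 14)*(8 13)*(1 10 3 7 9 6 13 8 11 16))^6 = (2 12 11 6)(3 7 5 14 10)(8 16 13 9)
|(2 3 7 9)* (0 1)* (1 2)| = 6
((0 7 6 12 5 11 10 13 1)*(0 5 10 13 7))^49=((1 5 11 13)(6 12 10 7))^49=(1 5 11 13)(6 12 10 7)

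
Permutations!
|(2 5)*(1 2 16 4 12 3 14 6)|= |(1 2 5 16 4 12 3 14 6)|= 9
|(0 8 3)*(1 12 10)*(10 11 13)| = |(0 8 3)(1 12 11 13 10)| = 15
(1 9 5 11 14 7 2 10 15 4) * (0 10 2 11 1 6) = (0 10 15 4 6)(1 9 5)(7 11 14) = [10, 9, 2, 3, 6, 1, 0, 11, 8, 5, 15, 14, 12, 13, 7, 4]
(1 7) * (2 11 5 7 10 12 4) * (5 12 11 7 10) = (1 5 10 11 12 4 2 7) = [0, 5, 7, 3, 2, 10, 6, 1, 8, 9, 11, 12, 4]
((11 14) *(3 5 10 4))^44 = (14)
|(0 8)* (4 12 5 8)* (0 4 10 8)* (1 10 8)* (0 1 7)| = |(0 8 4 12 5 1 10 7)| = 8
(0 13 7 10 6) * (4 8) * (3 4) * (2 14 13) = (0 2 14 13 7 10 6)(3 4 8) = [2, 1, 14, 4, 8, 5, 0, 10, 3, 9, 6, 11, 12, 7, 13]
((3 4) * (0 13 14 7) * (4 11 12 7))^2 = ((0 13 14 4 3 11 12 7))^2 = (0 14 3 12)(4 11 7 13)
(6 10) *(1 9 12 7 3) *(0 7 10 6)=(0 7 3 1 9 12 10)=[7, 9, 2, 1, 4, 5, 6, 3, 8, 12, 0, 11, 10]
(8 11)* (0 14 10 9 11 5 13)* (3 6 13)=(0 14 10 9 11 8 5 3 6 13)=[14, 1, 2, 6, 4, 3, 13, 7, 5, 11, 9, 8, 12, 0, 10]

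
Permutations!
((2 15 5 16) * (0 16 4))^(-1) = (0 4 5 15 2 16) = ((0 16 2 15 5 4))^(-1)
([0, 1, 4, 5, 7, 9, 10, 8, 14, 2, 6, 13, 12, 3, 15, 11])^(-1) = (2 9 5 3 13 11 15 14 8 7 4)(6 10)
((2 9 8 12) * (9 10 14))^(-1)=(2 12 8 9 14 10)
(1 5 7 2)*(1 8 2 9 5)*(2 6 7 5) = (2 8 6 7 9) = [0, 1, 8, 3, 4, 5, 7, 9, 6, 2]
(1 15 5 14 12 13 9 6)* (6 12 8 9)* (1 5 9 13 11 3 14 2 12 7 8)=(1 15 9 7 8 13 6 5 2 12 11 3 14)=[0, 15, 12, 14, 4, 2, 5, 8, 13, 7, 10, 3, 11, 6, 1, 9]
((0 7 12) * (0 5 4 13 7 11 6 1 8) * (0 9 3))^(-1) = (0 3 9 8 1 6 11)(4 5 12 7 13)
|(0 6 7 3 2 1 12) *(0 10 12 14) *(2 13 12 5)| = 11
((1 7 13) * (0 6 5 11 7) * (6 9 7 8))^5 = ((0 9 7 13 1)(5 11 8 6))^5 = (13)(5 11 8 6)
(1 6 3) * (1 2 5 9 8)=(1 6 3 2 5 9 8)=[0, 6, 5, 2, 4, 9, 3, 7, 1, 8]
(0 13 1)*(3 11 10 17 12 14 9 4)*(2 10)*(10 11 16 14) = (0 13 1)(2 11)(3 16 14 9 4)(10 17 12) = [13, 0, 11, 16, 3, 5, 6, 7, 8, 4, 17, 2, 10, 1, 9, 15, 14, 12]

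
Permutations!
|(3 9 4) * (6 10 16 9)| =6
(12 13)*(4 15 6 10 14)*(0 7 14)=(0 7 14 4 15 6 10)(12 13)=[7, 1, 2, 3, 15, 5, 10, 14, 8, 9, 0, 11, 13, 12, 4, 6]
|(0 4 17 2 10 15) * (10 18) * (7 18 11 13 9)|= |(0 4 17 2 11 13 9 7 18 10 15)|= 11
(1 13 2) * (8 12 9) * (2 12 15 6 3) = (1 13 12 9 8 15 6 3 2) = [0, 13, 1, 2, 4, 5, 3, 7, 15, 8, 10, 11, 9, 12, 14, 6]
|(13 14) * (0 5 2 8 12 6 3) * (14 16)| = |(0 5 2 8 12 6 3)(13 16 14)| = 21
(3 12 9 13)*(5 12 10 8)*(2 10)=(2 10 8 5 12 9 13 3)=[0, 1, 10, 2, 4, 12, 6, 7, 5, 13, 8, 11, 9, 3]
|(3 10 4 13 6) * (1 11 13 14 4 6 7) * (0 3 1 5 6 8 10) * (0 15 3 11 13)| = 10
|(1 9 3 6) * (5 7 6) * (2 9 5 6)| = 7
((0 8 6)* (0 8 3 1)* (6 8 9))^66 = (9)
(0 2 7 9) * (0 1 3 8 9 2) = (1 3 8 9)(2 7) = [0, 3, 7, 8, 4, 5, 6, 2, 9, 1]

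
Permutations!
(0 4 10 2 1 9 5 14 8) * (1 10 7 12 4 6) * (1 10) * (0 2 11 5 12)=(0 6 10 11 5 14 8 2 1 9 12 4 7)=[6, 9, 1, 3, 7, 14, 10, 0, 2, 12, 11, 5, 4, 13, 8]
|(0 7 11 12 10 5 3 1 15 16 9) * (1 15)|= 10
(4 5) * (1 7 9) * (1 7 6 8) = (1 6 8)(4 5)(7 9) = [0, 6, 2, 3, 5, 4, 8, 9, 1, 7]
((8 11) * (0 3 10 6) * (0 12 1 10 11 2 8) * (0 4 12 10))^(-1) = (0 1 12 4 11 3)(2 8)(6 10) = ((0 3 11 4 12 1)(2 8)(6 10))^(-1)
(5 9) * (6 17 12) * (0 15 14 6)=(0 15 14 6 17 12)(5 9)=[15, 1, 2, 3, 4, 9, 17, 7, 8, 5, 10, 11, 0, 13, 6, 14, 16, 12]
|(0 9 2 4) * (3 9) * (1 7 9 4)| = 12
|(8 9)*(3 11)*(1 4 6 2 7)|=10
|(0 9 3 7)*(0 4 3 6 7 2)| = |(0 9 6 7 4 3 2)| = 7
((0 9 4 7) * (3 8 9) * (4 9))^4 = ((9)(0 3 8 4 7))^4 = (9)(0 7 4 8 3)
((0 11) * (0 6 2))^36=((0 11 6 2))^36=(11)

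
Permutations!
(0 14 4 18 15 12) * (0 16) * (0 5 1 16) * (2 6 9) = (0 14 4 18 15 12)(1 16 5)(2 6 9) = [14, 16, 6, 3, 18, 1, 9, 7, 8, 2, 10, 11, 0, 13, 4, 12, 5, 17, 15]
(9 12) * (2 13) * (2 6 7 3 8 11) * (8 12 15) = [0, 1, 13, 12, 4, 5, 7, 3, 11, 15, 10, 2, 9, 6, 14, 8] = (2 13 6 7 3 12 9 15 8 11)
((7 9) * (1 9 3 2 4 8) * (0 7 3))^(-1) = (0 7)(1 8 4 2 3 9)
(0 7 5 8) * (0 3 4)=(0 7 5 8 3 4)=[7, 1, 2, 4, 0, 8, 6, 5, 3]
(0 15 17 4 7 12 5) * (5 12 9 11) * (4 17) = (17)(0 15 4 7 9 11 5) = [15, 1, 2, 3, 7, 0, 6, 9, 8, 11, 10, 5, 12, 13, 14, 4, 16, 17]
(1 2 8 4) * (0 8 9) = (0 8 4 1 2 9) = [8, 2, 9, 3, 1, 5, 6, 7, 4, 0]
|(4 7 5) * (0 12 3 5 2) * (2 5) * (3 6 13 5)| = 9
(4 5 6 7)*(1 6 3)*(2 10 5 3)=(1 6 7 4 3)(2 10 5)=[0, 6, 10, 1, 3, 2, 7, 4, 8, 9, 5]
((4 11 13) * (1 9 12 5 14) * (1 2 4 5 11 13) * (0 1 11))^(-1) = ((0 1 9 12)(2 4 13 5 14))^(-1) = (0 12 9 1)(2 14 5 13 4)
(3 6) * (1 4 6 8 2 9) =(1 4 6 3 8 2 9) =[0, 4, 9, 8, 6, 5, 3, 7, 2, 1]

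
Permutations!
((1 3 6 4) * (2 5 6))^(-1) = ((1 3 2 5 6 4))^(-1) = (1 4 6 5 2 3)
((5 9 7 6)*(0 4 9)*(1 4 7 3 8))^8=((0 7 6 5)(1 4 9 3 8))^8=(1 3 4 8 9)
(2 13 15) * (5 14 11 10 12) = (2 13 15)(5 14 11 10 12) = [0, 1, 13, 3, 4, 14, 6, 7, 8, 9, 12, 10, 5, 15, 11, 2]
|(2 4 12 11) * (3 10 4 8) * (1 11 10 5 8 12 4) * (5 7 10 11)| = |(1 5 8 3 7 10)(2 12 11)| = 6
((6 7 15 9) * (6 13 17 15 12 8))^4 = ((6 7 12 8)(9 13 17 15))^4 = (17)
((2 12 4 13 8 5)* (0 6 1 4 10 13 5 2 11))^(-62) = (0 5 1)(2 13 12 8 10)(4 6 11)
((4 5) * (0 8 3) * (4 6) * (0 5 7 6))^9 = ((0 8 3 5)(4 7 6))^9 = (0 8 3 5)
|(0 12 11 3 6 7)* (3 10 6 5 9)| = 6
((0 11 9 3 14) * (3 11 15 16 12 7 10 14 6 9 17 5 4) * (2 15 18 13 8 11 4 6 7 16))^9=(0 4 11 14 9 8 10 6 13 7 5 18 3 17)(2 15)(12 16)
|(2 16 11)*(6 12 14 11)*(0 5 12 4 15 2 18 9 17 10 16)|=|(0 5 12 14 11 18 9 17 10 16 6 4 15 2)|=14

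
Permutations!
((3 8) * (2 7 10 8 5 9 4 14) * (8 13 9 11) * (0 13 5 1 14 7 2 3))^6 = (14)(0 5 4)(7 13 11)(8 10 9)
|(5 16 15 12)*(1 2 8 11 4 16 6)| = |(1 2 8 11 4 16 15 12 5 6)| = 10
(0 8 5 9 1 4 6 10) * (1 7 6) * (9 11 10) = (0 8 5 11 10)(1 4)(6 9 7) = [8, 4, 2, 3, 1, 11, 9, 6, 5, 7, 0, 10]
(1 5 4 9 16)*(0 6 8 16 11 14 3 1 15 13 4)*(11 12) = [6, 5, 2, 1, 9, 0, 8, 7, 16, 12, 10, 14, 11, 4, 3, 13, 15] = (0 6 8 16 15 13 4 9 12 11 14 3 1 5)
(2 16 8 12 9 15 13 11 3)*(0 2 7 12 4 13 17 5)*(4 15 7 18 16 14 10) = (0 2 14 10 4 13 11 3 18 16 8 15 17 5)(7 12 9) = [2, 1, 14, 18, 13, 0, 6, 12, 15, 7, 4, 3, 9, 11, 10, 17, 8, 5, 16]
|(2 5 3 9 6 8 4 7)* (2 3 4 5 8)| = 8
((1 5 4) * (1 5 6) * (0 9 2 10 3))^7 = ((0 9 2 10 3)(1 6)(4 5))^7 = (0 2 3 9 10)(1 6)(4 5)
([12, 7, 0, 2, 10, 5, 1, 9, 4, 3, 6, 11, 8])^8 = (0 9 6 8 2 7 10 12 3 1 4)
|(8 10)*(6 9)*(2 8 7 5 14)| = 6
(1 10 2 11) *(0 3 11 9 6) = [3, 10, 9, 11, 4, 5, 0, 7, 8, 6, 2, 1] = (0 3 11 1 10 2 9 6)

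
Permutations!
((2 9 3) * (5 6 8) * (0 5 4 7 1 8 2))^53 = (0 3 9 2 6 5)(1 8 4 7)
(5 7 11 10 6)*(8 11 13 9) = (5 7 13 9 8 11 10 6) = [0, 1, 2, 3, 4, 7, 5, 13, 11, 8, 6, 10, 12, 9]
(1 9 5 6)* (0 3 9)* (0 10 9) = (0 3)(1 10 9 5 6) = [3, 10, 2, 0, 4, 6, 1, 7, 8, 5, 9]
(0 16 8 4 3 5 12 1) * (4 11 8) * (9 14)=(0 16 4 3 5 12 1)(8 11)(9 14)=[16, 0, 2, 5, 3, 12, 6, 7, 11, 14, 10, 8, 1, 13, 9, 15, 4]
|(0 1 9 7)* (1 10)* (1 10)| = 4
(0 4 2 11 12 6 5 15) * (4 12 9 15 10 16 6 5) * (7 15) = (0 12 5 10 16 6 4 2 11 9 7 15) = [12, 1, 11, 3, 2, 10, 4, 15, 8, 7, 16, 9, 5, 13, 14, 0, 6]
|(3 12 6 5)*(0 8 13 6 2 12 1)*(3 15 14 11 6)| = |(0 8 13 3 1)(2 12)(5 15 14 11 6)| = 10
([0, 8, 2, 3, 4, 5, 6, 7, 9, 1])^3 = [0, 1, 2, 3, 4, 5, 6, 7, 8, 9]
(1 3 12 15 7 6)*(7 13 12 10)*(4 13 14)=(1 3 10 7 6)(4 13 12 15 14)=[0, 3, 2, 10, 13, 5, 1, 6, 8, 9, 7, 11, 15, 12, 4, 14]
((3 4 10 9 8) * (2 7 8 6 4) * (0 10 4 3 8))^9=((0 10 9 6 3 2 7))^9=(0 9 3 7 10 6 2)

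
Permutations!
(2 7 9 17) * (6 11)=[0, 1, 7, 3, 4, 5, 11, 9, 8, 17, 10, 6, 12, 13, 14, 15, 16, 2]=(2 7 9 17)(6 11)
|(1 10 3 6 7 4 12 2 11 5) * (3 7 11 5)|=|(1 10 7 4 12 2 5)(3 6 11)|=21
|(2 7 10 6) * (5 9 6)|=6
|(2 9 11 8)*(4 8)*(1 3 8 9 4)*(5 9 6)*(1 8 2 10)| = 10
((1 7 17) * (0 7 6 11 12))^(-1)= ((0 7 17 1 6 11 12))^(-1)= (0 12 11 6 1 17 7)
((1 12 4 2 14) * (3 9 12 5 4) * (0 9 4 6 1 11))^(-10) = (0 14 4 12)(1 6 5)(2 3 9 11)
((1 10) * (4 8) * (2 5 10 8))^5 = ((1 8 4 2 5 10))^5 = (1 10 5 2 4 8)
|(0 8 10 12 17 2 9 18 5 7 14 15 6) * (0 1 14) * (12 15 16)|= 15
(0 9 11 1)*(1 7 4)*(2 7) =(0 9 11 2 7 4 1) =[9, 0, 7, 3, 1, 5, 6, 4, 8, 11, 10, 2]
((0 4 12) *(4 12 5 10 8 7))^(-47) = (0 12)(4 8 5 7 10)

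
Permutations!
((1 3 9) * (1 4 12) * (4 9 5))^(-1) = (1 12 4 5 3)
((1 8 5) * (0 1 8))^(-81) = ((0 1)(5 8))^(-81) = (0 1)(5 8)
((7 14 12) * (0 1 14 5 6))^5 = (0 5 12 1 6 7 14)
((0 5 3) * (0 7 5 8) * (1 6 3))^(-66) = ((0 8)(1 6 3 7 5))^(-66) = (8)(1 5 7 3 6)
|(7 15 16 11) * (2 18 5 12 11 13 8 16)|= 21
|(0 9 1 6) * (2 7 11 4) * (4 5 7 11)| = 20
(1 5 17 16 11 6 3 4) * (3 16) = (1 5 17 3 4)(6 16 11) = [0, 5, 2, 4, 1, 17, 16, 7, 8, 9, 10, 6, 12, 13, 14, 15, 11, 3]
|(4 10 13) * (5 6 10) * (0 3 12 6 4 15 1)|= 8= |(0 3 12 6 10 13 15 1)(4 5)|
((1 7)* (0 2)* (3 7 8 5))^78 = ((0 2)(1 8 5 3 7))^78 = (1 3 8 7 5)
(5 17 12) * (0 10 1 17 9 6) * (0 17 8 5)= [10, 8, 2, 3, 4, 9, 17, 7, 5, 6, 1, 11, 0, 13, 14, 15, 16, 12]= (0 10 1 8 5 9 6 17 12)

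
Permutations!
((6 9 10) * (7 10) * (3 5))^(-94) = (6 7)(9 10)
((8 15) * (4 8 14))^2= ((4 8 15 14))^2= (4 15)(8 14)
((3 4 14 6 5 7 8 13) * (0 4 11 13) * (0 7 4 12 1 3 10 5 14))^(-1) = (0 4 5 10 13 11 3 1 12)(6 14)(7 8)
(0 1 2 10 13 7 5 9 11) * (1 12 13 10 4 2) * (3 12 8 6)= (0 8 6 3 12 13 7 5 9 11)(2 4)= [8, 1, 4, 12, 2, 9, 3, 5, 6, 11, 10, 0, 13, 7]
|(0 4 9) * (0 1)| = 4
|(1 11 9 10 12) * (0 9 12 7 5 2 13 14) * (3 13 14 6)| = |(0 9 10 7 5 2 14)(1 11 12)(3 13 6)| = 21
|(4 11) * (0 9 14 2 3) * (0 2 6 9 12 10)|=6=|(0 12 10)(2 3)(4 11)(6 9 14)|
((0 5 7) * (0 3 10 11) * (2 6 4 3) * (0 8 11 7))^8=(11)(2 4 10)(3 7 6)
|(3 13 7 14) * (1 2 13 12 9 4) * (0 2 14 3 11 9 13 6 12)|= 35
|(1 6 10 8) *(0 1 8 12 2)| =|(0 1 6 10 12 2)| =6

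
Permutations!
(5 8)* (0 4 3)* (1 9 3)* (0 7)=(0 4 1 9 3 7)(5 8)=[4, 9, 2, 7, 1, 8, 6, 0, 5, 3]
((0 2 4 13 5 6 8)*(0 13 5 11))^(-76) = ((0 2 4 5 6 8 13 11))^(-76) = (0 6)(2 8)(4 13)(5 11)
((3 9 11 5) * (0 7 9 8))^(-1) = ((0 7 9 11 5 3 8))^(-1) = (0 8 3 5 11 9 7)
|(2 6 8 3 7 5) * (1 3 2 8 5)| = 12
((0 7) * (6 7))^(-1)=(0 7 6)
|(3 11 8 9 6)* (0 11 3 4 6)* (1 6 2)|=4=|(0 11 8 9)(1 6 4 2)|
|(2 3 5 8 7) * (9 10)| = 10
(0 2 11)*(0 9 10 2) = (2 11 9 10) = [0, 1, 11, 3, 4, 5, 6, 7, 8, 10, 2, 9]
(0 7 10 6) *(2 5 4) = (0 7 10 6)(2 5 4) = [7, 1, 5, 3, 2, 4, 0, 10, 8, 9, 6]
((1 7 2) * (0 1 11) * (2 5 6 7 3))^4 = (0 11 2 3 1)(5 6 7)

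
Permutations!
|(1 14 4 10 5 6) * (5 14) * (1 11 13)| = |(1 5 6 11 13)(4 10 14)| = 15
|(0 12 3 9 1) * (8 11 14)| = |(0 12 3 9 1)(8 11 14)| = 15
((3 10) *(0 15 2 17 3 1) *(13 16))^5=((0 15 2 17 3 10 1)(13 16))^5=(0 10 17 15 1 3 2)(13 16)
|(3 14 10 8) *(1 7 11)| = 12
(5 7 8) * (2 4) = (2 4)(5 7 8) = [0, 1, 4, 3, 2, 7, 6, 8, 5]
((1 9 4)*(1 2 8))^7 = ((1 9 4 2 8))^7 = (1 4 8 9 2)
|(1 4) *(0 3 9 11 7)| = 10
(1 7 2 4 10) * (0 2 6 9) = (0 2 4 10 1 7 6 9) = [2, 7, 4, 3, 10, 5, 9, 6, 8, 0, 1]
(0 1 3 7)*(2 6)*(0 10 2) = (0 1 3 7 10 2 6) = [1, 3, 6, 7, 4, 5, 0, 10, 8, 9, 2]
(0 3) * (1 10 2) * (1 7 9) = (0 3)(1 10 2 7 9) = [3, 10, 7, 0, 4, 5, 6, 9, 8, 1, 2]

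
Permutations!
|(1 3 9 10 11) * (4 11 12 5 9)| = 4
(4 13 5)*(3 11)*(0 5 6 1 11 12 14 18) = [5, 11, 2, 12, 13, 4, 1, 7, 8, 9, 10, 3, 14, 6, 18, 15, 16, 17, 0] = (0 5 4 13 6 1 11 3 12 14 18)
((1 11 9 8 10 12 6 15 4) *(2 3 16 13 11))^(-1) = ((1 2 3 16 13 11 9 8 10 12 6 15 4))^(-1) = (1 4 15 6 12 10 8 9 11 13 16 3 2)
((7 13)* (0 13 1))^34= (0 7)(1 13)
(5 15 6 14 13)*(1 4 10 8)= (1 4 10 8)(5 15 6 14 13)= [0, 4, 2, 3, 10, 15, 14, 7, 1, 9, 8, 11, 12, 5, 13, 6]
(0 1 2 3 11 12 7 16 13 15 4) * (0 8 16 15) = (0 1 2 3 11 12 7 15 4 8 16 13) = [1, 2, 3, 11, 8, 5, 6, 15, 16, 9, 10, 12, 7, 0, 14, 4, 13]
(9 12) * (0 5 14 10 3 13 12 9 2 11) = (0 5 14 10 3 13 12 2 11) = [5, 1, 11, 13, 4, 14, 6, 7, 8, 9, 3, 0, 2, 12, 10]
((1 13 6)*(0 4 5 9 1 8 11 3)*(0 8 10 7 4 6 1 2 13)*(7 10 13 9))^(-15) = (0 6 13 1)(2 9)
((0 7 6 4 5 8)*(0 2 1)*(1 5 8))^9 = ((0 7 6 4 8 2 5 1))^9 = (0 7 6 4 8 2 5 1)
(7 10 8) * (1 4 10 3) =(1 4 10 8 7 3) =[0, 4, 2, 1, 10, 5, 6, 3, 7, 9, 8]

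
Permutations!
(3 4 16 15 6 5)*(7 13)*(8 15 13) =[0, 1, 2, 4, 16, 3, 5, 8, 15, 9, 10, 11, 12, 7, 14, 6, 13] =(3 4 16 13 7 8 15 6 5)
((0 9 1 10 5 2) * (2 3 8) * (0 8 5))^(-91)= ((0 9 1 10)(2 8)(3 5))^(-91)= (0 9 1 10)(2 8)(3 5)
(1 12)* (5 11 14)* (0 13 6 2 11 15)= (0 13 6 2 11 14 5 15)(1 12)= [13, 12, 11, 3, 4, 15, 2, 7, 8, 9, 10, 14, 1, 6, 5, 0]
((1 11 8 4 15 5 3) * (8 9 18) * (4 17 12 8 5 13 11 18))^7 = (1 3 5 18)(4 13 9 15 11)(8 17 12)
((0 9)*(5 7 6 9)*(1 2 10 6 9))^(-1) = (0 9 7 5)(1 6 10 2)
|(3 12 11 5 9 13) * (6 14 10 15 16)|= 30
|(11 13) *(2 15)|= 2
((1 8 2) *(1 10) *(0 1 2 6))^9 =(0 1 8 6)(2 10)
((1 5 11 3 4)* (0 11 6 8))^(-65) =((0 11 3 4 1 5 6 8))^(-65) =(0 8 6 5 1 4 3 11)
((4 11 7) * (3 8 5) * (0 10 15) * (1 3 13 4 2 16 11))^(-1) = (0 15 10)(1 4 13 5 8 3)(2 7 11 16)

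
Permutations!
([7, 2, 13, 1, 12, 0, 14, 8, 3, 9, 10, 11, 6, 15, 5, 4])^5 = (0 2 6 8 15 5 1 12 7 13 14 3 4)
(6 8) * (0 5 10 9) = (0 5 10 9)(6 8) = [5, 1, 2, 3, 4, 10, 8, 7, 6, 0, 9]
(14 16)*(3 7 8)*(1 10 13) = (1 10 13)(3 7 8)(14 16) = [0, 10, 2, 7, 4, 5, 6, 8, 3, 9, 13, 11, 12, 1, 16, 15, 14]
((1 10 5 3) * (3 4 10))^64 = (4 10 5)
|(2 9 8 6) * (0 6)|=5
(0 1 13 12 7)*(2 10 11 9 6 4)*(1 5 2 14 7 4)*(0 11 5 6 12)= (0 6 1 13)(2 10 5)(4 14 7 11 9 12)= [6, 13, 10, 3, 14, 2, 1, 11, 8, 12, 5, 9, 4, 0, 7]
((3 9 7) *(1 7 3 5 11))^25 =((1 7 5 11)(3 9))^25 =(1 7 5 11)(3 9)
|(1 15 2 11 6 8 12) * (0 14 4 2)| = |(0 14 4 2 11 6 8 12 1 15)| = 10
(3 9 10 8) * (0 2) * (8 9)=(0 2)(3 8)(9 10)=[2, 1, 0, 8, 4, 5, 6, 7, 3, 10, 9]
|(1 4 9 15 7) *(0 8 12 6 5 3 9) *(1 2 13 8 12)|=|(0 12 6 5 3 9 15 7 2 13 8 1 4)|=13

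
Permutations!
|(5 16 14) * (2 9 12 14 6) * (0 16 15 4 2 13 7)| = |(0 16 6 13 7)(2 9 12 14 5 15 4)| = 35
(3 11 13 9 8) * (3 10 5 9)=[0, 1, 2, 11, 4, 9, 6, 7, 10, 8, 5, 13, 12, 3]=(3 11 13)(5 9 8 10)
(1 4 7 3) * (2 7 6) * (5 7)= (1 4 6 2 5 7 3)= [0, 4, 5, 1, 6, 7, 2, 3]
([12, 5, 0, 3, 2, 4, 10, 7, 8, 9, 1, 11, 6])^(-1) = [2, 10, 4, 3, 5, 1, 12, 7, 8, 9, 6, 11, 0]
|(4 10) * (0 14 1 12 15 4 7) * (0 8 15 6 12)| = 30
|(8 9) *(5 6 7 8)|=5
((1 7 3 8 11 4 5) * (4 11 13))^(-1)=((1 7 3 8 13 4 5))^(-1)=(1 5 4 13 8 3 7)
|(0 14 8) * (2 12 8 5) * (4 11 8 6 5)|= |(0 14 4 11 8)(2 12 6 5)|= 20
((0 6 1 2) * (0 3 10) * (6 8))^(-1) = (0 10 3 2 1 6 8)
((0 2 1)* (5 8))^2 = ((0 2 1)(5 8))^2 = (8)(0 1 2)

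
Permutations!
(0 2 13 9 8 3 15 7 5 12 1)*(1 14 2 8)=(0 8 3 15 7 5 12 14 2 13 9 1)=[8, 0, 13, 15, 4, 12, 6, 5, 3, 1, 10, 11, 14, 9, 2, 7]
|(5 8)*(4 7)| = 2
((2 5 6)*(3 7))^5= ((2 5 6)(3 7))^5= (2 6 5)(3 7)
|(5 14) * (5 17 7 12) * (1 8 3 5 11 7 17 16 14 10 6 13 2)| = |(17)(1 8 3 5 10 6 13 2)(7 12 11)(14 16)| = 24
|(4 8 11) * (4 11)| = 2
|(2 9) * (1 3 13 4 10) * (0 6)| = 10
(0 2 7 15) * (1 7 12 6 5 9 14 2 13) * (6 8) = (0 13 1 7 15)(2 12 8 6 5 9 14) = [13, 7, 12, 3, 4, 9, 5, 15, 6, 14, 10, 11, 8, 1, 2, 0]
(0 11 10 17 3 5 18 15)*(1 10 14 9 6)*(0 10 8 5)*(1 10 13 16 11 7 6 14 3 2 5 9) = (0 7 6 10 17 2 5 18 15 13 16 11 3)(1 8 9 14) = [7, 8, 5, 0, 4, 18, 10, 6, 9, 14, 17, 3, 12, 16, 1, 13, 11, 2, 15]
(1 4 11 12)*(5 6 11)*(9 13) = (1 4 5 6 11 12)(9 13) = [0, 4, 2, 3, 5, 6, 11, 7, 8, 13, 10, 12, 1, 9]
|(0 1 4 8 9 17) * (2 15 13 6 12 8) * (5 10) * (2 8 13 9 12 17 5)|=40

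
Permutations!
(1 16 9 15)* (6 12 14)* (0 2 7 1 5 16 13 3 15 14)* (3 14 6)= (0 2 7 1 13 14 3 15 5 16 9 6 12)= [2, 13, 7, 15, 4, 16, 12, 1, 8, 6, 10, 11, 0, 14, 3, 5, 9]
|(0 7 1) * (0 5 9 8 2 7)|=6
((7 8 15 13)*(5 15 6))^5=(5 6 8 7 13 15)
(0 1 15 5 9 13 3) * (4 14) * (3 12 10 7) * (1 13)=(0 13 12 10 7 3)(1 15 5 9)(4 14)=[13, 15, 2, 0, 14, 9, 6, 3, 8, 1, 7, 11, 10, 12, 4, 5]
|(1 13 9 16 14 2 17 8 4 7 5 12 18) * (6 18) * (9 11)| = 15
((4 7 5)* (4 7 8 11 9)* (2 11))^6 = ((2 11 9 4 8)(5 7))^6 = (2 11 9 4 8)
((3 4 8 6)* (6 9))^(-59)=((3 4 8 9 6))^(-59)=(3 4 8 9 6)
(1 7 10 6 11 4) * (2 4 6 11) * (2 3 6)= (1 7 10 11 2 4)(3 6)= [0, 7, 4, 6, 1, 5, 3, 10, 8, 9, 11, 2]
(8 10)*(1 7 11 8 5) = (1 7 11 8 10 5) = [0, 7, 2, 3, 4, 1, 6, 11, 10, 9, 5, 8]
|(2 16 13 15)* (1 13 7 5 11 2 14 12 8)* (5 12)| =11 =|(1 13 15 14 5 11 2 16 7 12 8)|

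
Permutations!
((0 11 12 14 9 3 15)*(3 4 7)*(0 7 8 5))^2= (0 12 9 8)(3 7 15)(4 5 11 14)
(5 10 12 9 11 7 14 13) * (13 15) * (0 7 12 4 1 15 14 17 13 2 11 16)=(0 7 17 13 5 10 4 1 15 2 11 12 9 16)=[7, 15, 11, 3, 1, 10, 6, 17, 8, 16, 4, 12, 9, 5, 14, 2, 0, 13]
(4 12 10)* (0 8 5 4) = [8, 1, 2, 3, 12, 4, 6, 7, 5, 9, 0, 11, 10] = (0 8 5 4 12 10)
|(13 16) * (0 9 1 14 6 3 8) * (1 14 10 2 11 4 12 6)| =|(0 9 14 1 10 2 11 4 12 6 3 8)(13 16)| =12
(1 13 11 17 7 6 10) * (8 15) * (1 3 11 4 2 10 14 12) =[0, 13, 10, 11, 2, 5, 14, 6, 15, 9, 3, 17, 1, 4, 12, 8, 16, 7] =(1 13 4 2 10 3 11 17 7 6 14 12)(8 15)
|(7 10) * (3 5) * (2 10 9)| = 4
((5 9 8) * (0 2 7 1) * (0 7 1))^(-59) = (0 2 1 7)(5 9 8)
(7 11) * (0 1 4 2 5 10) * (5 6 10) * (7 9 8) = (0 1 4 2 6 10)(7 11 9 8) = [1, 4, 6, 3, 2, 5, 10, 11, 7, 8, 0, 9]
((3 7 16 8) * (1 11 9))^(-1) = (1 9 11)(3 8 16 7)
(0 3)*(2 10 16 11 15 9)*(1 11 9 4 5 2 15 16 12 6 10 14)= (0 3)(1 11 16 9 15 4 5 2 14)(6 10 12)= [3, 11, 14, 0, 5, 2, 10, 7, 8, 15, 12, 16, 6, 13, 1, 4, 9]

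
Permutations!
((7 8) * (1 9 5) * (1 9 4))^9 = (1 4)(5 9)(7 8)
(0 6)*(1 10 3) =(0 6)(1 10 3) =[6, 10, 2, 1, 4, 5, 0, 7, 8, 9, 3]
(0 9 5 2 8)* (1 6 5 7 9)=(0 1 6 5 2 8)(7 9)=[1, 6, 8, 3, 4, 2, 5, 9, 0, 7]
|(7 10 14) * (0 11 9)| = 3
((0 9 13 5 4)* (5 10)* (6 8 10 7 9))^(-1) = ((0 6 8 10 5 4)(7 9 13))^(-1) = (0 4 5 10 8 6)(7 13 9)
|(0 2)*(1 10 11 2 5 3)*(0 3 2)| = 7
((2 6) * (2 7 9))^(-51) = (2 6 7 9)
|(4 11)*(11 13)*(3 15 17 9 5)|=|(3 15 17 9 5)(4 13 11)|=15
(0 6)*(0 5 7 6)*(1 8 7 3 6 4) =[0, 8, 2, 6, 1, 3, 5, 4, 7] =(1 8 7 4)(3 6 5)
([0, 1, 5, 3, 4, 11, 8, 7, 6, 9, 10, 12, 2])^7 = (2 12 11 5)(6 8)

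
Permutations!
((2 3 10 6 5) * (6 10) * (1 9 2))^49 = ((10)(1 9 2 3 6 5))^49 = (10)(1 9 2 3 6 5)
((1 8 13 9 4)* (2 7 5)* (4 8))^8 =(2 5 7)(8 9 13)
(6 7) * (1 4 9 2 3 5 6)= (1 4 9 2 3 5 6 7)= [0, 4, 3, 5, 9, 6, 7, 1, 8, 2]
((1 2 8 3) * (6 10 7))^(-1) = ((1 2 8 3)(6 10 7))^(-1) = (1 3 8 2)(6 7 10)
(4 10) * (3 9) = (3 9)(4 10) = [0, 1, 2, 9, 10, 5, 6, 7, 8, 3, 4]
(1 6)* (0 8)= (0 8)(1 6)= [8, 6, 2, 3, 4, 5, 1, 7, 0]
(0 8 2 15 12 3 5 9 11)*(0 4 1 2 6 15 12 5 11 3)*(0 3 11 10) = (0 8 6 15 5 9 11 4 1 2 12 3 10) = [8, 2, 12, 10, 1, 9, 15, 7, 6, 11, 0, 4, 3, 13, 14, 5]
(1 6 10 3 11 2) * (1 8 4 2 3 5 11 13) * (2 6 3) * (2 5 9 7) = [0, 3, 8, 13, 6, 11, 10, 2, 4, 7, 9, 5, 12, 1] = (1 3 13)(2 8 4 6 10 9 7)(5 11)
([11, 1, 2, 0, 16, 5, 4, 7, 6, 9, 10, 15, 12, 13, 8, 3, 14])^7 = (0 3 15 11)(4 14 6 16 8)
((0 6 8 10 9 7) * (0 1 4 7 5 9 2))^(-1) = (0 2 10 8 6)(1 7 4)(5 9)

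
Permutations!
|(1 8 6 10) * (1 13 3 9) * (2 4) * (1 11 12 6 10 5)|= |(1 8 10 13 3 9 11 12 6 5)(2 4)|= 10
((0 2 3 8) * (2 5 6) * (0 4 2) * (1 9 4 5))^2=(0 9 2 8 6 1 4 3 5)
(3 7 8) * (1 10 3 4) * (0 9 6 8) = (0 9 6 8 4 1 10 3 7) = [9, 10, 2, 7, 1, 5, 8, 0, 4, 6, 3]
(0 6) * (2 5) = [6, 1, 5, 3, 4, 2, 0] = (0 6)(2 5)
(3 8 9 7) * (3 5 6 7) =(3 8 9)(5 6 7) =[0, 1, 2, 8, 4, 6, 7, 5, 9, 3]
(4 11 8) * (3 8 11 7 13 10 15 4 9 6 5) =[0, 1, 2, 8, 7, 3, 5, 13, 9, 6, 15, 11, 12, 10, 14, 4] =(3 8 9 6 5)(4 7 13 10 15)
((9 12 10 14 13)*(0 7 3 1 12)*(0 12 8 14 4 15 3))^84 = ((0 7)(1 8 14 13 9 12 10 4 15 3))^84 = (1 9 15 14 10)(3 13 4 8 12)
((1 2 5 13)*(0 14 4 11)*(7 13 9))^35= ((0 14 4 11)(1 2 5 9 7 13))^35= (0 11 4 14)(1 13 7 9 5 2)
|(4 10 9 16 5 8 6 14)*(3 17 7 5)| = |(3 17 7 5 8 6 14 4 10 9 16)| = 11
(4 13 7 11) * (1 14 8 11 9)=[0, 14, 2, 3, 13, 5, 6, 9, 11, 1, 10, 4, 12, 7, 8]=(1 14 8 11 4 13 7 9)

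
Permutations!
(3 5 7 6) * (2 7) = (2 7 6 3 5) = [0, 1, 7, 5, 4, 2, 3, 6]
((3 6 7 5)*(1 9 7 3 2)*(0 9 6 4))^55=(0 9 7 5 2 1 6 3 4)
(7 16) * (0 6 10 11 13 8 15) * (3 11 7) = [6, 1, 2, 11, 4, 5, 10, 16, 15, 9, 7, 13, 12, 8, 14, 0, 3] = (0 6 10 7 16 3 11 13 8 15)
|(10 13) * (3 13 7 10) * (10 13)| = |(3 10 7 13)| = 4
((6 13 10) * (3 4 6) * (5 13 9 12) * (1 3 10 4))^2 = ((1 3)(4 6 9 12 5 13))^2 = (4 9 5)(6 12 13)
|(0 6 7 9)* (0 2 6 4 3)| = |(0 4 3)(2 6 7 9)| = 12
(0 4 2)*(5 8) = (0 4 2)(5 8) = [4, 1, 0, 3, 2, 8, 6, 7, 5]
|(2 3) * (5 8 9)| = 6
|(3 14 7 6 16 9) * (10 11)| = |(3 14 7 6 16 9)(10 11)| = 6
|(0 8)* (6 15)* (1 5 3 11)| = |(0 8)(1 5 3 11)(6 15)| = 4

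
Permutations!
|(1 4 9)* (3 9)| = 4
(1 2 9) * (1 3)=(1 2 9 3)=[0, 2, 9, 1, 4, 5, 6, 7, 8, 3]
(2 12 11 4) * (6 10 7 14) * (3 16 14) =(2 12 11 4)(3 16 14 6 10 7) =[0, 1, 12, 16, 2, 5, 10, 3, 8, 9, 7, 4, 11, 13, 6, 15, 14]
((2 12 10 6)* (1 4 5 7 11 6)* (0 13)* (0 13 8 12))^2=(13)(0 12 1 5 11 2 8 10 4 7 6)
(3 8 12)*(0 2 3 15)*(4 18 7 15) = (0 2 3 8 12 4 18 7 15) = [2, 1, 3, 8, 18, 5, 6, 15, 12, 9, 10, 11, 4, 13, 14, 0, 16, 17, 7]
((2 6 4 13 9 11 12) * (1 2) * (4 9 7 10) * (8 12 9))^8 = ((1 2 6 8 12)(4 13 7 10)(9 11))^8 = (13)(1 8 2 12 6)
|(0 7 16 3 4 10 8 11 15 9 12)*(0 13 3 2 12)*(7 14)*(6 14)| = 15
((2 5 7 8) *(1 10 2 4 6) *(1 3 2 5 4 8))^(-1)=((1 10 5 7)(2 4 6 3))^(-1)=(1 7 5 10)(2 3 6 4)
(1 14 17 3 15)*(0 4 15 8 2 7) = (0 4 15 1 14 17 3 8 2 7) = [4, 14, 7, 8, 15, 5, 6, 0, 2, 9, 10, 11, 12, 13, 17, 1, 16, 3]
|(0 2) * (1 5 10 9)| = |(0 2)(1 5 10 9)| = 4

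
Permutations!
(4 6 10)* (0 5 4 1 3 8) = [5, 3, 2, 8, 6, 4, 10, 7, 0, 9, 1] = (0 5 4 6 10 1 3 8)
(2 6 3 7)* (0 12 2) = [12, 1, 6, 7, 4, 5, 3, 0, 8, 9, 10, 11, 2] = (0 12 2 6 3 7)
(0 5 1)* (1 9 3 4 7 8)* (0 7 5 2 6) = (0 2 6)(1 7 8)(3 4 5 9) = [2, 7, 6, 4, 5, 9, 0, 8, 1, 3]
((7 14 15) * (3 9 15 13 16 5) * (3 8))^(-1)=((3 9 15 7 14 13 16 5 8))^(-1)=(3 8 5 16 13 14 7 15 9)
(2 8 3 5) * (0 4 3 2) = (0 4 3 5)(2 8) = [4, 1, 8, 5, 3, 0, 6, 7, 2]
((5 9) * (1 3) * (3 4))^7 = ((1 4 3)(5 9))^7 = (1 4 3)(5 9)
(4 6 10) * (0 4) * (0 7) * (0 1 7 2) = (0 4 6 10 2)(1 7) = [4, 7, 0, 3, 6, 5, 10, 1, 8, 9, 2]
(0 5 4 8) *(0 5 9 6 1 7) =[9, 7, 2, 3, 8, 4, 1, 0, 5, 6] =(0 9 6 1 7)(4 8 5)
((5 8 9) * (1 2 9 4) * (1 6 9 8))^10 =(1 4 5 8 9 2 6)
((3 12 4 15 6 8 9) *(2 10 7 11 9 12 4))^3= ((2 10 7 11 9 3 4 15 6 8 12))^3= (2 11 4 8 10 9 15 12 7 3 6)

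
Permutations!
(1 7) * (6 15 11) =(1 7)(6 15 11) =[0, 7, 2, 3, 4, 5, 15, 1, 8, 9, 10, 6, 12, 13, 14, 11]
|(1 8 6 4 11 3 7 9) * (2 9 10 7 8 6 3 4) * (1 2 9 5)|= 10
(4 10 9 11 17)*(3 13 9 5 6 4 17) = (17)(3 13 9 11)(4 10 5 6) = [0, 1, 2, 13, 10, 6, 4, 7, 8, 11, 5, 3, 12, 9, 14, 15, 16, 17]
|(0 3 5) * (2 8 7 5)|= |(0 3 2 8 7 5)|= 6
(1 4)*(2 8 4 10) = [0, 10, 8, 3, 1, 5, 6, 7, 4, 9, 2] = (1 10 2 8 4)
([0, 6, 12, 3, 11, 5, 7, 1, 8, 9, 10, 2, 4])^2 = (1 7 6)(2 4)(11 12)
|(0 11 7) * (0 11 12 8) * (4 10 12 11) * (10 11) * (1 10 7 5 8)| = |(0 7 4 11 5 8)(1 10 12)| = 6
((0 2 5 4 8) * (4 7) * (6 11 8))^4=((0 2 5 7 4 6 11 8))^4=(0 4)(2 6)(5 11)(7 8)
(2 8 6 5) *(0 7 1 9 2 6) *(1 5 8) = (0 7 5 6 8)(1 9 2) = [7, 9, 1, 3, 4, 6, 8, 5, 0, 2]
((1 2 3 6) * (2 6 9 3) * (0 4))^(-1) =(0 4)(1 6)(3 9)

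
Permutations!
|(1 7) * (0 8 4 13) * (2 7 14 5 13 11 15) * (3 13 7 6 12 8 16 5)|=56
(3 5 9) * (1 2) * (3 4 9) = (1 2)(3 5)(4 9) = [0, 2, 1, 5, 9, 3, 6, 7, 8, 4]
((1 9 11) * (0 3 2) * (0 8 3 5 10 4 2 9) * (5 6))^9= ((0 6 5 10 4 2 8 3 9 11 1))^9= (0 11 3 2 10 6 1 9 8 4 5)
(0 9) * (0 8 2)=(0 9 8 2)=[9, 1, 0, 3, 4, 5, 6, 7, 2, 8]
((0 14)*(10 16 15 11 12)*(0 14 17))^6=(17)(10 16 15 11 12)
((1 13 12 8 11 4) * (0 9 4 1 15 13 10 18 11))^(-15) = (0 8 12 13 15 4 9)(1 10 18 11)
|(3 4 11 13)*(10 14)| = |(3 4 11 13)(10 14)| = 4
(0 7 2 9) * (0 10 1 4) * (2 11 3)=(0 7 11 3 2 9 10 1 4)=[7, 4, 9, 2, 0, 5, 6, 11, 8, 10, 1, 3]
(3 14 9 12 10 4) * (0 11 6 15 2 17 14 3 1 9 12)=(0 11 6 15 2 17 14 12 10 4 1 9)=[11, 9, 17, 3, 1, 5, 15, 7, 8, 0, 4, 6, 10, 13, 12, 2, 16, 14]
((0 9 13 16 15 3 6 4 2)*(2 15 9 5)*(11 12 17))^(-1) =(0 2 5)(3 15 4 6)(9 16 13)(11 17 12)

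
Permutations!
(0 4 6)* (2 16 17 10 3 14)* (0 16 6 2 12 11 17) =(0 4 2 6 16)(3 14 12 11 17 10) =[4, 1, 6, 14, 2, 5, 16, 7, 8, 9, 3, 17, 11, 13, 12, 15, 0, 10]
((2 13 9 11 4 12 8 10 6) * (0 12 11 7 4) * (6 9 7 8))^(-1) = (0 11 4 7 13 2 6 12)(8 9 10)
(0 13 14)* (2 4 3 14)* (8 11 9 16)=(0 13 2 4 3 14)(8 11 9 16)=[13, 1, 4, 14, 3, 5, 6, 7, 11, 16, 10, 9, 12, 2, 0, 15, 8]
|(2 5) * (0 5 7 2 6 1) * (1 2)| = 6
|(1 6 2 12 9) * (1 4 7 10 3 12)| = 6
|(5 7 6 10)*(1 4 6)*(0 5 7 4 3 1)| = |(0 5 4 6 10 7)(1 3)| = 6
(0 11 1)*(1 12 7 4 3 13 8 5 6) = (0 11 12 7 4 3 13 8 5 6 1) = [11, 0, 2, 13, 3, 6, 1, 4, 5, 9, 10, 12, 7, 8]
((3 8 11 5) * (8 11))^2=((3 11 5))^2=(3 5 11)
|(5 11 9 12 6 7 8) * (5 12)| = 12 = |(5 11 9)(6 7 8 12)|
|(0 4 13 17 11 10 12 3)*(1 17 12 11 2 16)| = 20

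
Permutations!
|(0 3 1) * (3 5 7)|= |(0 5 7 3 1)|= 5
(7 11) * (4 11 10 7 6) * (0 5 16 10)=[5, 1, 2, 3, 11, 16, 4, 0, 8, 9, 7, 6, 12, 13, 14, 15, 10]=(0 5 16 10 7)(4 11 6)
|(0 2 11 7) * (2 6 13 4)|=|(0 6 13 4 2 11 7)|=7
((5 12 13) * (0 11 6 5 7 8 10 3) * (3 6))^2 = ((0 11 3)(5 12 13 7 8 10 6))^2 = (0 3 11)(5 13 8 6 12 7 10)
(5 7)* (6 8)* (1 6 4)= (1 6 8 4)(5 7)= [0, 6, 2, 3, 1, 7, 8, 5, 4]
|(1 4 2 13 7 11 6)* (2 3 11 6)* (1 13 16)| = |(1 4 3 11 2 16)(6 13 7)| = 6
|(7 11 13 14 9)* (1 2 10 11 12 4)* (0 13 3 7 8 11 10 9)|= 9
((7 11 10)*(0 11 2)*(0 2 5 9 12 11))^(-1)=((5 9 12 11 10 7))^(-1)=(5 7 10 11 12 9)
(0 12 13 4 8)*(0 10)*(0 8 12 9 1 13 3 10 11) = (0 9 1 13 4 12 3 10 8 11) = [9, 13, 2, 10, 12, 5, 6, 7, 11, 1, 8, 0, 3, 4]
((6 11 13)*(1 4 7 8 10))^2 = (1 7 10 4 8)(6 13 11) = ((1 4 7 8 10)(6 11 13))^2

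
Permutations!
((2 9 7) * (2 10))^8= ((2 9 7 10))^8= (10)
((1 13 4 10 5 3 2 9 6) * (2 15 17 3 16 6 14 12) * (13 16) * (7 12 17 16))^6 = ((1 7 12 2 9 14 17 3 15 16 6)(4 10 5 13))^6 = (1 17 7 3 12 15 2 16 9 6 14)(4 5)(10 13)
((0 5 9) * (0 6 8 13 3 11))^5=((0 5 9 6 8 13 3 11))^5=(0 13 9 11 8 5 3 6)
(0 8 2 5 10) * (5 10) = (0 8 2 10) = [8, 1, 10, 3, 4, 5, 6, 7, 2, 9, 0]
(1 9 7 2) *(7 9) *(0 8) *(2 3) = (9)(0 8)(1 7 3 2) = [8, 7, 1, 2, 4, 5, 6, 3, 0, 9]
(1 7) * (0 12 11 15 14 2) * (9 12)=(0 9 12 11 15 14 2)(1 7)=[9, 7, 0, 3, 4, 5, 6, 1, 8, 12, 10, 15, 11, 13, 2, 14]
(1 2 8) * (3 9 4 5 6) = (1 2 8)(3 9 4 5 6) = [0, 2, 8, 9, 5, 6, 3, 7, 1, 4]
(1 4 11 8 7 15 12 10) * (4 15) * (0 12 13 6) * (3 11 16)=(0 12 10 1 15 13 6)(3 11 8 7 4 16)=[12, 15, 2, 11, 16, 5, 0, 4, 7, 9, 1, 8, 10, 6, 14, 13, 3]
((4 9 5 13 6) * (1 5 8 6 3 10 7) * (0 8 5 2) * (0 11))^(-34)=(0 5 1 6 3 11 9 7 8 13 2 4 10)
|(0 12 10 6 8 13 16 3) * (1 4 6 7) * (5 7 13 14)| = 42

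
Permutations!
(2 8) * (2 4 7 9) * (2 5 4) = (2 8)(4 7 9 5) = [0, 1, 8, 3, 7, 4, 6, 9, 2, 5]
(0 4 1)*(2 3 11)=(0 4 1)(2 3 11)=[4, 0, 3, 11, 1, 5, 6, 7, 8, 9, 10, 2]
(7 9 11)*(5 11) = (5 11 7 9) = [0, 1, 2, 3, 4, 11, 6, 9, 8, 5, 10, 7]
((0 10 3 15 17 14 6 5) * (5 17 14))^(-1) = ((0 10 3 15 14 6 17 5))^(-1) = (0 5 17 6 14 15 3 10)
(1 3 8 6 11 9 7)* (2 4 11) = (1 3 8 6 2 4 11 9 7) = [0, 3, 4, 8, 11, 5, 2, 1, 6, 7, 10, 9]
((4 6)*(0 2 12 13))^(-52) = ((0 2 12 13)(4 6))^(-52) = (13)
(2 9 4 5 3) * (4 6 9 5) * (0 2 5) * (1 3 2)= (0 1 3 5 2)(6 9)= [1, 3, 0, 5, 4, 2, 9, 7, 8, 6]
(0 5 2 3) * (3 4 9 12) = [5, 1, 4, 0, 9, 2, 6, 7, 8, 12, 10, 11, 3] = (0 5 2 4 9 12 3)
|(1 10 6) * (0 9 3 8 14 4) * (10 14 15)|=10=|(0 9 3 8 15 10 6 1 14 4)|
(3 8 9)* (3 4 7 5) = [0, 1, 2, 8, 7, 3, 6, 5, 9, 4] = (3 8 9 4 7 5)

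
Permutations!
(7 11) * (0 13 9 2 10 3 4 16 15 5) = [13, 1, 10, 4, 16, 0, 6, 11, 8, 2, 3, 7, 12, 9, 14, 5, 15] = (0 13 9 2 10 3 4 16 15 5)(7 11)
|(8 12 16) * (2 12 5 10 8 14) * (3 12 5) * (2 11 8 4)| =12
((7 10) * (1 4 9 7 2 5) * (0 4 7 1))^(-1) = (0 5 2 10 7 1 9 4)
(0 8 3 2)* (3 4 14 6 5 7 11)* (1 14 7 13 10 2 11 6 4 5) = (0 8 5 13 10 2)(1 14 4 7 6)(3 11) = [8, 14, 0, 11, 7, 13, 1, 6, 5, 9, 2, 3, 12, 10, 4]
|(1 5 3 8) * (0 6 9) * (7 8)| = 15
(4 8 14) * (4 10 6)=(4 8 14 10 6)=[0, 1, 2, 3, 8, 5, 4, 7, 14, 9, 6, 11, 12, 13, 10]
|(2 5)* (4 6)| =2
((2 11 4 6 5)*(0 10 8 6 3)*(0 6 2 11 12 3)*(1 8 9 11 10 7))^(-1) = (0 4 11 9 10 5 6 3 12 2 8 1 7)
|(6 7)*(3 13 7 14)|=|(3 13 7 6 14)|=5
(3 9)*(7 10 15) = (3 9)(7 10 15) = [0, 1, 2, 9, 4, 5, 6, 10, 8, 3, 15, 11, 12, 13, 14, 7]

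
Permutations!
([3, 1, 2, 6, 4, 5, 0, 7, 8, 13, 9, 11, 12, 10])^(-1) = (0 6 3)(9 10 13)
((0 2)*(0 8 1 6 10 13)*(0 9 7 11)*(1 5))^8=((0 2 8 5 1 6 10 13 9 7 11))^8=(0 9 6 8 11 13 1 2 7 10 5)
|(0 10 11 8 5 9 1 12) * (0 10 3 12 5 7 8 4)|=|(0 3 12 10 11 4)(1 5 9)(7 8)|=6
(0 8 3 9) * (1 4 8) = (0 1 4 8 3 9) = [1, 4, 2, 9, 8, 5, 6, 7, 3, 0]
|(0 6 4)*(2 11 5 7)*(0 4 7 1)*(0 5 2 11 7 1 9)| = 15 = |(0 6 1 5 9)(2 7 11)|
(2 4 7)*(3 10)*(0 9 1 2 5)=(0 9 1 2 4 7 5)(3 10)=[9, 2, 4, 10, 7, 0, 6, 5, 8, 1, 3]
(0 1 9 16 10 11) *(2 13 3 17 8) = [1, 9, 13, 17, 4, 5, 6, 7, 2, 16, 11, 0, 12, 3, 14, 15, 10, 8] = (0 1 9 16 10 11)(2 13 3 17 8)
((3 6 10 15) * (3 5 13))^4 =(3 5 10)(6 13 15)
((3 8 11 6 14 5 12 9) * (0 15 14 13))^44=((0 15 14 5 12 9 3 8 11 6 13))^44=(15)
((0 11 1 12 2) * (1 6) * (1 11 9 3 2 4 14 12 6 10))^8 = ((0 9 3 2)(1 6 11 10)(4 14 12))^8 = (4 12 14)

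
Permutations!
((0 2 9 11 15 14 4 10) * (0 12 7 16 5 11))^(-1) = (0 9 2)(4 14 15 11 5 16 7 12 10)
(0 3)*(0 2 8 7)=[3, 1, 8, 2, 4, 5, 6, 0, 7]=(0 3 2 8 7)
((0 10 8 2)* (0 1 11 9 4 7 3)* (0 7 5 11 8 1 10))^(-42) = ((1 8 2 10)(3 7)(4 5 11 9))^(-42) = (1 2)(4 11)(5 9)(8 10)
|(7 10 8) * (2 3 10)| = |(2 3 10 8 7)| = 5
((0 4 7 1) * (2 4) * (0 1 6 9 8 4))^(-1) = (0 2)(4 8 9 6 7)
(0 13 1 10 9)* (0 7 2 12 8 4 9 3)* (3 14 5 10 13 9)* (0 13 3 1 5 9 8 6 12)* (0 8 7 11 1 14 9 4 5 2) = [7, 3, 8, 13, 14, 10, 12, 0, 5, 11, 9, 1, 6, 2, 4] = (0 7)(1 3 13 2 8 5 10 9 11)(4 14)(6 12)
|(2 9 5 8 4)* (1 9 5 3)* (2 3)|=7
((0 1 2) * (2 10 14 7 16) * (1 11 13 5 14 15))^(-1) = (0 2 16 7 14 5 13 11)(1 15 10)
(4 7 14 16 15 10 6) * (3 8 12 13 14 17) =(3 8 12 13 14 16 15 10 6 4 7 17) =[0, 1, 2, 8, 7, 5, 4, 17, 12, 9, 6, 11, 13, 14, 16, 10, 15, 3]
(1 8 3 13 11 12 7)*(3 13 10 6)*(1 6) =(1 8 13 11 12 7 6 3 10) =[0, 8, 2, 10, 4, 5, 3, 6, 13, 9, 1, 12, 7, 11]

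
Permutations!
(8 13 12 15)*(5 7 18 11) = (5 7 18 11)(8 13 12 15) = [0, 1, 2, 3, 4, 7, 6, 18, 13, 9, 10, 5, 15, 12, 14, 8, 16, 17, 11]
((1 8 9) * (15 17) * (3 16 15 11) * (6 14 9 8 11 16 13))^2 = ((1 11 3 13 6 14 9)(15 17 16))^2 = (1 3 6 9 11 13 14)(15 16 17)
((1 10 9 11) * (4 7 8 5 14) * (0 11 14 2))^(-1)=(0 2 5 8 7 4 14 9 10 1 11)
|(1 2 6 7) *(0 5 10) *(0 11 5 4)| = 12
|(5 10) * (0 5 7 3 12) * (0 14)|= 7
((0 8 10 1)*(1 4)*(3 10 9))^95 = (0 10 8 4 9 1 3)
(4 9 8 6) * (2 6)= (2 6 4 9 8)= [0, 1, 6, 3, 9, 5, 4, 7, 2, 8]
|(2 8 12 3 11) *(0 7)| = |(0 7)(2 8 12 3 11)| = 10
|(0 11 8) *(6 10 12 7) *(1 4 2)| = |(0 11 8)(1 4 2)(6 10 12 7)| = 12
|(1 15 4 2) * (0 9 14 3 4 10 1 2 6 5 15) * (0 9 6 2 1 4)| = 11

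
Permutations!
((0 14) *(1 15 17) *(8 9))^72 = ((0 14)(1 15 17)(8 9))^72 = (17)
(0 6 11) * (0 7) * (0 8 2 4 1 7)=(0 6 11)(1 7 8 2 4)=[6, 7, 4, 3, 1, 5, 11, 8, 2, 9, 10, 0]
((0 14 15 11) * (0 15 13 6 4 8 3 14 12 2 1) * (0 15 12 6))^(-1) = (0 13 14 3 8 4 6)(1 2 12 11 15)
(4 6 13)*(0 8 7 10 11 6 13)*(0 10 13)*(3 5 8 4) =(0 4)(3 5 8 7 13)(6 10 11) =[4, 1, 2, 5, 0, 8, 10, 13, 7, 9, 11, 6, 12, 3]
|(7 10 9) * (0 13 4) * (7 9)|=6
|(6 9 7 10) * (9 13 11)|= |(6 13 11 9 7 10)|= 6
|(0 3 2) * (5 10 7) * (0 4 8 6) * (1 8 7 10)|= 9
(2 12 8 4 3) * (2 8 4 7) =(2 12 4 3 8 7) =[0, 1, 12, 8, 3, 5, 6, 2, 7, 9, 10, 11, 4]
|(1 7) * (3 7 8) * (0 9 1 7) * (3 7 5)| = |(0 9 1 8 7 5 3)| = 7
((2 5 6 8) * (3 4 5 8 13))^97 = ((2 8)(3 4 5 6 13))^97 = (2 8)(3 5 13 4 6)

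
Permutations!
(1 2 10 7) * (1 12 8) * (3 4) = (1 2 10 7 12 8)(3 4) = [0, 2, 10, 4, 3, 5, 6, 12, 1, 9, 7, 11, 8]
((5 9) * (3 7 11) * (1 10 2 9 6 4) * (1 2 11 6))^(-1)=(1 5 9 2 4 6 7 3 11 10)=((1 10 11 3 7 6 4 2 9 5))^(-1)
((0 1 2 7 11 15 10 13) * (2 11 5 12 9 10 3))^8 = ((0 1 11 15 3 2 7 5 12 9 10 13))^8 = (0 12 3)(1 9 2)(5 15 13)(7 11 10)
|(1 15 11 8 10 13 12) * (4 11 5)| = |(1 15 5 4 11 8 10 13 12)| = 9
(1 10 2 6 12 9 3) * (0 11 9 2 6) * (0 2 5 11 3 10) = (0 3 1)(5 11 9 10 6 12) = [3, 0, 2, 1, 4, 11, 12, 7, 8, 10, 6, 9, 5]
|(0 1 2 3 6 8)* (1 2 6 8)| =4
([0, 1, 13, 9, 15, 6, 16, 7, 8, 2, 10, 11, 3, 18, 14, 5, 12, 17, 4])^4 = (2 15 12 13 5 3 18 6 9 4 16)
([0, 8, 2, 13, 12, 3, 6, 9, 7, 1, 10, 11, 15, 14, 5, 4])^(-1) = [0, 9, 2, 5, 15, 14, 6, 8, 1, 7, 10, 11, 4, 3, 13, 12]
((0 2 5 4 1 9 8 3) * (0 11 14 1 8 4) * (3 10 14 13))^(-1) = ((0 2 5)(1 9 4 8 10 14)(3 11 13))^(-1) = (0 5 2)(1 14 10 8 4 9)(3 13 11)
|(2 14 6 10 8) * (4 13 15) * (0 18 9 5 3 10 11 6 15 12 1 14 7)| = |(0 18 9 5 3 10 8 2 7)(1 14 15 4 13 12)(6 11)| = 18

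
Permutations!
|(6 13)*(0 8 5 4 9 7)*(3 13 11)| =|(0 8 5 4 9 7)(3 13 6 11)| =12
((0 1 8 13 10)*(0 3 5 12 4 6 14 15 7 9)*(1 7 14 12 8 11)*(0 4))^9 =((0 7 9 4 6 12)(1 11)(3 5 8 13 10)(14 15))^9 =(0 4)(1 11)(3 10 13 8 5)(6 7)(9 12)(14 15)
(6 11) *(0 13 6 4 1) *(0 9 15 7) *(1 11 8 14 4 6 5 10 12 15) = [13, 9, 2, 3, 11, 10, 8, 0, 14, 1, 12, 6, 15, 5, 4, 7] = (0 13 5 10 12 15 7)(1 9)(4 11 6 8 14)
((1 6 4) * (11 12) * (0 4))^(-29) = (0 6 1 4)(11 12)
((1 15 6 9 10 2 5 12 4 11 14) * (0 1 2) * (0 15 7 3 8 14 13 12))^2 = (0 7 8 2)(1 3 14 5)(4 13)(6 10)(9 15)(11 12) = ((0 1 7 3 8 14 2 5)(4 11 13 12)(6 9 10 15))^2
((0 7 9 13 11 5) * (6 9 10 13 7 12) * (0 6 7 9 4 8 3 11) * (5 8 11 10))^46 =(0 7 6 11 3 13 12 5 4 8 10)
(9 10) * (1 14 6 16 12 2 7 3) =[0, 14, 7, 1, 4, 5, 16, 3, 8, 10, 9, 11, 2, 13, 6, 15, 12] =(1 14 6 16 12 2 7 3)(9 10)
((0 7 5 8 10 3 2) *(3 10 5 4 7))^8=(10)(0 2 3)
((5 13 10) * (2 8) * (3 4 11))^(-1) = (2 8)(3 11 4)(5 10 13)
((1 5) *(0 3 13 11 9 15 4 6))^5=((0 3 13 11 9 15 4 6)(1 5))^5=(0 15 13 6 9 3 4 11)(1 5)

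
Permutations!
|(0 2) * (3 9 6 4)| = |(0 2)(3 9 6 4)| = 4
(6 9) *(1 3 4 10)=(1 3 4 10)(6 9)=[0, 3, 2, 4, 10, 5, 9, 7, 8, 6, 1]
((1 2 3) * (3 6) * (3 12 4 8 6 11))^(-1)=(1 3 11 2)(4 12 6 8)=((1 2 11 3)(4 8 6 12))^(-1)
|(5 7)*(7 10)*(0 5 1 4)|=|(0 5 10 7 1 4)|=6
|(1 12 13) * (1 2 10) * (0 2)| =6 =|(0 2 10 1 12 13)|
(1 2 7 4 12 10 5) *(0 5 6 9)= (0 5 1 2 7 4 12 10 6 9)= [5, 2, 7, 3, 12, 1, 9, 4, 8, 0, 6, 11, 10]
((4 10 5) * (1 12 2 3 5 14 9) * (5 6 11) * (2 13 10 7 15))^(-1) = ((1 12 13 10 14 9)(2 3 6 11 5 4 7 15))^(-1) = (1 9 14 10 13 12)(2 15 7 4 5 11 6 3)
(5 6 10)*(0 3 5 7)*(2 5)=[3, 1, 5, 2, 4, 6, 10, 0, 8, 9, 7]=(0 3 2 5 6 10 7)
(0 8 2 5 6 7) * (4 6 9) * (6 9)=[8, 1, 5, 3, 9, 6, 7, 0, 2, 4]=(0 8 2 5 6 7)(4 9)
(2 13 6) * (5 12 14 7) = (2 13 6)(5 12 14 7) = [0, 1, 13, 3, 4, 12, 2, 5, 8, 9, 10, 11, 14, 6, 7]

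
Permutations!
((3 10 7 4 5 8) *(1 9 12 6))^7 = (1 6 12 9)(3 10 7 4 5 8) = ((1 9 12 6)(3 10 7 4 5 8))^7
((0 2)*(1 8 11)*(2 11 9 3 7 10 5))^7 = (0 10 9 11 5 3 1 2 7 8)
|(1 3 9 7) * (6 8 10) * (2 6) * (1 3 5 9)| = |(1 5 9 7 3)(2 6 8 10)| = 20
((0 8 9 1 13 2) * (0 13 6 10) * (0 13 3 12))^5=(0 10)(1 3)(2 9)(6 12)(8 13)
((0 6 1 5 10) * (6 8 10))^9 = (10)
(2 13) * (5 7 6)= (2 13)(5 7 6)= [0, 1, 13, 3, 4, 7, 5, 6, 8, 9, 10, 11, 12, 2]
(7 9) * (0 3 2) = (0 3 2)(7 9) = [3, 1, 0, 2, 4, 5, 6, 9, 8, 7]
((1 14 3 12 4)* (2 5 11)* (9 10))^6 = (1 14 3 12 4)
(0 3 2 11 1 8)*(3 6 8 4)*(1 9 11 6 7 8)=[7, 4, 6, 2, 3, 5, 1, 8, 0, 11, 10, 9]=(0 7 8)(1 4 3 2 6)(9 11)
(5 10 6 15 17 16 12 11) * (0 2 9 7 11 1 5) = (0 2 9 7 11)(1 5 10 6 15 17 16 12) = [2, 5, 9, 3, 4, 10, 15, 11, 8, 7, 6, 0, 1, 13, 14, 17, 12, 16]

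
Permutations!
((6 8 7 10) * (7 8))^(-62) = ((6 7 10))^(-62) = (6 7 10)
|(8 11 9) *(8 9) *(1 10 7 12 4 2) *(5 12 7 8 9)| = 9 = |(1 10 8 11 9 5 12 4 2)|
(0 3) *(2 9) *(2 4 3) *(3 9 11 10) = (0 2 11 10 3)(4 9) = [2, 1, 11, 0, 9, 5, 6, 7, 8, 4, 3, 10]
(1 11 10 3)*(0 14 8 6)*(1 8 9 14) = [1, 11, 2, 8, 4, 5, 0, 7, 6, 14, 3, 10, 12, 13, 9] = (0 1 11 10 3 8 6)(9 14)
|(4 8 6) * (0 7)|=6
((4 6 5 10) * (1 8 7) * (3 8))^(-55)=((1 3 8 7)(4 6 5 10))^(-55)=(1 3 8 7)(4 6 5 10)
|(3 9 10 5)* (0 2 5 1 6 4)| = |(0 2 5 3 9 10 1 6 4)| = 9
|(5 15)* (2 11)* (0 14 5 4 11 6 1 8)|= |(0 14 5 15 4 11 2 6 1 8)|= 10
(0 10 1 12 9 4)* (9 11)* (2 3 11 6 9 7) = (0 10 1 12 6 9 4)(2 3 11 7) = [10, 12, 3, 11, 0, 5, 9, 2, 8, 4, 1, 7, 6]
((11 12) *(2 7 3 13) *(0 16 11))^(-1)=((0 16 11 12)(2 7 3 13))^(-1)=(0 12 11 16)(2 13 3 7)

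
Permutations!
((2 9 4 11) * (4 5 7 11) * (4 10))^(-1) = (2 11 7 5 9)(4 10)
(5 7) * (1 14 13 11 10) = (1 14 13 11 10)(5 7) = [0, 14, 2, 3, 4, 7, 6, 5, 8, 9, 1, 10, 12, 11, 13]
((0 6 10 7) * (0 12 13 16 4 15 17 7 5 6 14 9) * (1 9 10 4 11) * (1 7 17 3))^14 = ((17)(0 14 10 5 6 4 15 3 1 9)(7 12 13 16 11))^14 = (17)(0 6 1 10 15)(3 14 4 9 5)(7 11 16 13 12)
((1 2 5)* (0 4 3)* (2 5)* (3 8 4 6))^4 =(8)(0 6 3)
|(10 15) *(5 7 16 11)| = |(5 7 16 11)(10 15)| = 4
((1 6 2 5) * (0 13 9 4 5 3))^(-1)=(0 3 2 6 1 5 4 9 13)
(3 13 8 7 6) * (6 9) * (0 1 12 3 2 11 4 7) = [1, 12, 11, 13, 7, 5, 2, 9, 0, 6, 10, 4, 3, 8] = (0 1 12 3 13 8)(2 11 4 7 9 6)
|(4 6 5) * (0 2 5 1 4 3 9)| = |(0 2 5 3 9)(1 4 6)| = 15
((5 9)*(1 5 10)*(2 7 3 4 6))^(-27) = (1 5 9 10)(2 4 7 6 3)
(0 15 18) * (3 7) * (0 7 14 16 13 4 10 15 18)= (0 18 7 3 14 16 13 4 10 15)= [18, 1, 2, 14, 10, 5, 6, 3, 8, 9, 15, 11, 12, 4, 16, 0, 13, 17, 7]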